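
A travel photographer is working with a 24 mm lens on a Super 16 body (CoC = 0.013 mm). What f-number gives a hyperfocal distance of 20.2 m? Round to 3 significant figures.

Rearrange H = f²/(N·c) + f for N: N = f² / ((H − f)·c).
N = 24² / ((20200 − 24) × 0.013) = 576 / 262.3 ≈ 2.20.

f/2.20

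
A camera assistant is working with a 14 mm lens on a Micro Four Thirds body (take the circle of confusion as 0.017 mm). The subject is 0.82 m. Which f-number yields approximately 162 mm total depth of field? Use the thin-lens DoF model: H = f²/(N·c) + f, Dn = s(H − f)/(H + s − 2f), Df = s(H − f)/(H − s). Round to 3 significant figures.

Write h = H − f = f²/(N·c). The thin-lens limits are Dn = s·h/(h + (s−f)) and Df = s·h/(h − (s−f)), so DoF = Df − Dn = 2·s·(s−f)·h / (h² − (s−f)²).
That is a quadratic in h: DoF·h² − 2·s·(s−f)·h − DoF·(s−f)² = 0 ⇒ h = (s−f)·(s + √(s² + DoF²)) / DoF = 806 × (820 + √(820² + 162²)) / 162 = 806 × (820 + 835.849) / 162 ≈ 8238.4 mm.
Then N = f²/(c·h) = 14² / (0.017 × 8238.4) = 196 / 140.05 ≈ 1.40.

f/1.40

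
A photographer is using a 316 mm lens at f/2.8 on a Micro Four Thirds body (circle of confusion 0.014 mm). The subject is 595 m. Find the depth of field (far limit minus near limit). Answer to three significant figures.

294 m

Hyperfocal distance H = f²/(N·c) + f = 316²/(2.8 × 0.014) + 316 = 99856/0.0392 + 316 ≈ 2547662.9 mm ≈ 2548 m.
Near limit Dn = s·(H − f)/(H + s − 2f) = 595000 × (2547662.9 − 316) / (2547662.9 + 595000 − 2 × 316) = 595000 × 2547346.9 / 3142030.9 ≈ 482386 mm.
Far limit Df = s·(H − f)/(H − s) = 595000 × (2547662.9 − 316) / (2547662.9 − 595000) = 595000 × 2547346.9 / 1952662.9 ≈ 776207 mm.
Depth of field = Df − Dn = 776207 − 482386 ≈ 293821 mm ≈ 294 m.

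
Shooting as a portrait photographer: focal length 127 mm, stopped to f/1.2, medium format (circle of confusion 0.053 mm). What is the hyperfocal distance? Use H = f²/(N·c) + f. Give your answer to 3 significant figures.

254 m

Hyperfocal distance H = f²/(N·c) + f = 127²/(1.2 × 0.053) + 127 = 16129/0.0636 + 127 ≈ 253727.6 mm ≈ 254 m.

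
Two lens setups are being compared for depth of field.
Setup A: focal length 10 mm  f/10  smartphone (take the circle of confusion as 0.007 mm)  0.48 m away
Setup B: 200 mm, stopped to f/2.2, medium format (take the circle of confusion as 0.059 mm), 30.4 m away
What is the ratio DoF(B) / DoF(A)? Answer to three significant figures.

17.0

Setup A: H = 10²/(10×0.007) + 10 ≈ 1438.6 mm; DoF = Df − Dn = 715.35 − 361.17 ≈ 354.18 mm.
Setup B: H = 200²/(2.2×0.059) + 200 ≈ 308366.4 mm; DoF = Df − Dn = 33702.8 − 27686.7 ≈ 6016.1 mm.
Ratio = 6016.1 / 354.18 ≈ 17.0.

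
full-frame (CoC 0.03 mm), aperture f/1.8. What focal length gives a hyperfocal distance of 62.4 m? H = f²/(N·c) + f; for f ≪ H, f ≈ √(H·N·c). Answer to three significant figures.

From H = f²/(N·c) + f, with f ≪ H: f ≈ √(H·N·c) = √(62400 × 1.8 × 0.03) = √3369.6 ≈ 58.05 mm.
Exact: f² + N·c·f − N·c·H = 0 ⇒ f = (−N·c + √((N·c)² + 4·N·c·H))/2 = (−0.054 + √13478)/2 ≈ 58.021 mm ≈ 58.0 mm.

58.0 mm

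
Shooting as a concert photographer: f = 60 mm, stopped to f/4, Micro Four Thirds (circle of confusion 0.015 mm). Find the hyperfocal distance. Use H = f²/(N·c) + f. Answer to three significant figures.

Hyperfocal distance H = f²/(N·c) + f = 60²/(4 × 0.015) + 60 = 3600/0.06 + 60 ≈ 60060.0 mm ≈ 60.1 m.

60.1 m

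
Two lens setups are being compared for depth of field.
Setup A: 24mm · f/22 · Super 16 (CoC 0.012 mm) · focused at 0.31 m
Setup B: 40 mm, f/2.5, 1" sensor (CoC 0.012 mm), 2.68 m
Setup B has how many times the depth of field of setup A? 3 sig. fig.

3.22

Setup A: H = 24²/(22×0.012) + 24 ≈ 2205.8 mm; DoF = Df − Dn = 356.766 − 274.074 ≈ 82.692 mm.
Setup B: H = 40²/(2.5×0.012) + 40 ≈ 53373.3 mm; DoF = Df − Dn = 2819.57 − 2553.60 ≈ 265.97 mm.
Ratio = 265.97 / 82.692 ≈ 3.22.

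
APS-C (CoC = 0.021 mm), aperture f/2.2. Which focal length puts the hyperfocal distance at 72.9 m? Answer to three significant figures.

From H = f²/(N·c) + f, with f ≪ H: f ≈ √(H·N·c) = √(72900 × 2.2 × 0.021) = √3368.0 ≈ 58.03 mm.
The +f correction barely moves this — solving exactly, f² + N·c·f − N·c·H = 0 ⇒ f = (−N·c + √((N·c)² + 4·N·c·H))/2 = (−0.0462 + √13472)/2 ≈ 58.011 mm, so f ≈ 58.0 mm.

58.0 mm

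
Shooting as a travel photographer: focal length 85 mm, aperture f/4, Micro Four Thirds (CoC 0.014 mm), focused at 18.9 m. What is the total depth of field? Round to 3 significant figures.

5.63 m

Hyperfocal distance H = f²/(N·c) + f = 85²/(4 × 0.014) + 85 = 7225/0.056 + 85 ≈ 129102.9 mm ≈ 129.1 m.
Near limit Dn = s·(H − f)/(H + s − 2f) = 18900 × (129102.9 − 85) / (129102.9 + 18900 − 2 × 85) = 18900 × 129017.9 / 147832.9 ≈ 16494.6 mm.
Far limit Df = s·(H − f)/(H − s) = 18900 × (129102.9 − 85) / (129102.9 − 18900) = 18900 × 129017.9 / 110202.9 ≈ 22126.8 mm.
Depth of field = Df − Dn = 22126.8 − 16494.6 ≈ 5632.2 mm ≈ 5.63 m.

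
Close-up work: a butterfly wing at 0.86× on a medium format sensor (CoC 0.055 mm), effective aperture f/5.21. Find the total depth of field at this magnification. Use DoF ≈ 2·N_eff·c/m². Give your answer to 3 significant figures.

0.775 mm

At magnification m, DoF ≈ 2·N_eff·c/m² = 2 × 5.21 × 0.055 / 0.86² = 0.5731 / 0.7396 ≈ 0.775 mm.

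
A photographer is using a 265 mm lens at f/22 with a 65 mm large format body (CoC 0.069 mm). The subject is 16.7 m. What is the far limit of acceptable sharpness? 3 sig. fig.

Hyperfocal distance H = f²/(N·c) + f = 265²/(22 × 0.069) + 265 = 70225/1.518 + 265 ≈ 46526.5 mm ≈ 46.53 m.
Far limit Df = s·(H − f)/(H − s) = 16700 × (46526.5 − 265) / (46526.5 − 16700) = 16700 × 46261.5 / 29826.5 ≈ 25902 mm ≈ 25.9 m.

25.9 m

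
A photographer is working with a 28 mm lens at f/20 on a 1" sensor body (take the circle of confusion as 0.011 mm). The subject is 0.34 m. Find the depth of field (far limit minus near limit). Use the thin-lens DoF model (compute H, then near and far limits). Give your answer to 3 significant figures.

Hyperfocal distance H = f²/(N·c) + f = 28²/(20 × 0.011) + 28 = 784/0.22 + 28 ≈ 3591.6 mm ≈ 3.592 m.
Near limit Dn = s·(H − f)/(H + s − 2f) = 340 × (3591.6 − 28) / (3591.6 + 340 − 2 × 28) = 340 × 3563.6 / 3875.6 ≈ 312.629 mm.
Far limit Df = s·(H − f)/(H − s) = 340 × (3591.6 − 28) / (3591.6 − 340) = 340 × 3563.6 / 3251.6 ≈ 372.624 mm.
Depth of field = Df − Dn = 372.624 − 312.629 ≈ 59.995 mm.

60.0 mm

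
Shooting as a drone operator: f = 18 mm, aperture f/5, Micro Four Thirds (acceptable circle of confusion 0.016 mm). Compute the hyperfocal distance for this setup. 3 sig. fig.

Hyperfocal distance H = f²/(N·c) + f = 18²/(5 × 0.016) + 18 = 324/0.08 + 18 ≈ 4068.0 mm ≈ 4.07 m.

4.07 m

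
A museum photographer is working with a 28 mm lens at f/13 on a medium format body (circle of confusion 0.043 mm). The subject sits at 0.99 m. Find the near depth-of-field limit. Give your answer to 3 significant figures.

0.587 m

Hyperfocal distance H = f²/(N·c) + f = 28²/(13 × 0.043) + 28 = 784/0.559 + 28 ≈ 1430.5 mm ≈ 1.431 m.
Near limit Dn = s·(H − f)/(H + s − 2f) = 990 × (1430.5 − 28) / (1430.5 + 990 − 2 × 28) = 990 × 1402.5 / 2364.5 ≈ 587.22 mm ≈ 0.587 m.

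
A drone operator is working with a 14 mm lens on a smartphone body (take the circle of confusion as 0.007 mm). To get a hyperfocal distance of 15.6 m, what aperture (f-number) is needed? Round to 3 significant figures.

f/1.80

Rearrange H = f²/(N·c) + f for N: N = f² / ((H − f)·c).
N = 14² / ((15600 − 14) × 0.007) = 196 / 109.1 ≈ 1.80.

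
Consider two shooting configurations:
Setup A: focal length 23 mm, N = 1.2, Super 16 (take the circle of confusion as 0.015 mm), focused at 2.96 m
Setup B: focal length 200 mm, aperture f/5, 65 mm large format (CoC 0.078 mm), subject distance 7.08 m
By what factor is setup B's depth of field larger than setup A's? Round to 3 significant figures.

1.60

Setup A: H = 23²/(1.2×0.015) + 23 ≈ 29411.9 mm; DoF = Df − Dn = 3288.65 − 2691.07 ≈ 597.58 mm.
Setup B: H = 200²/(5×0.078) + 200 ≈ 102764.1 mm; DoF = Df − Dn = 7589.08 − 6634.93 ≈ 954.15 mm.
Ratio = 954.15 / 597.58 ≈ 1.60.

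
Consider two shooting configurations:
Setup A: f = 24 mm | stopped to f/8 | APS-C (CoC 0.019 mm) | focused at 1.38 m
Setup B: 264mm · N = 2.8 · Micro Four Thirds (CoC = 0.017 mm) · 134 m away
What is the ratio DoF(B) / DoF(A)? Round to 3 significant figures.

Setup A: H = 24²/(8×0.019) + 24 ≈ 3813.5 mm; DoF = Df − Dn = 2149.0 − 1016.3 ≈ 1132.7 mm.
Setup B: H = 264²/(2.8×0.017) + 264 ≈ 1464465.7 mm; DoF = Df − Dn = 147469 − 122785 ≈ 24684 mm.
Ratio = 24684 / 1132.7 ≈ 21.8.

21.8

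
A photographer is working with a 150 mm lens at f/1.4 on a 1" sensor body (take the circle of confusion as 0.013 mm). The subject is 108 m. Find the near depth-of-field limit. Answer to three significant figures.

99.3 m

Hyperfocal distance H = f²/(N·c) + f = 150²/(1.4 × 0.013) + 150 = 22500/0.0182 + 150 ≈ 1236413.7 mm ≈ 1236 m.
Near limit Dn = s·(H − f)/(H + s − 2f) = 108000 × (1236413.7 − 150) / (1236413.7 + 108000 − 2 × 150) = 108000 × 1236263.7 / 1344113.7 ≈ 99334 mm ≈ 99.3 m.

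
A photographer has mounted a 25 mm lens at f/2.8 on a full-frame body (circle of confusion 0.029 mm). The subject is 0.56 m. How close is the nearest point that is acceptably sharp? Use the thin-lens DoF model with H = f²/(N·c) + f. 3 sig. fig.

Hyperfocal distance H = f²/(N·c) + f = 25²/(2.8 × 0.029) + 25 = 625/0.0812 + 25 ≈ 7722.0 mm ≈ 7.722 m.
Near limit Dn = s·(H − f)/(H + s − 2f) = 560 × (7722.0 − 25) / (7722.0 + 560 − 2 × 25) = 560 × 7697.0 / 8232.0 ≈ 523.61 mm ≈ 0.524 m.

0.524 m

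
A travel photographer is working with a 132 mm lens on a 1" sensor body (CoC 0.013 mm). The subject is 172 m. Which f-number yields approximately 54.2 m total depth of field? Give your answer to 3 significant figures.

f/1.20

Write h = H − f = f²/(N·c). The thin-lens limits are Dn = s·h/(h + (s−f)) and Df = s·h/(h − (s−f)), so DoF = Df − Dn = 2·s·(s−f)·h / (h² − (s−f)²).
That is a quadratic in h: DoF·h² − 2·s·(s−f)·h − DoF·(s−f)² = 0 ⇒ h = (s−f)·(s + √(s² + DoF²)) / DoF = 171868 × (172000 + √(172000² + 54200²)) / 54200 = 171868 × (172000 + 180338) / 54200 ≈ 1117261 mm.
Then N = f²/(c·h) = 132² / (0.013 × 1117261) = 17424 / 14524 ≈ 1.20.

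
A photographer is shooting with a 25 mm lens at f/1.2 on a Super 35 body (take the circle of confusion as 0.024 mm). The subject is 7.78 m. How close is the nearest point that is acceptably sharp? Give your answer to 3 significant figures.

Hyperfocal distance H = f²/(N·c) + f = 25²/(1.2 × 0.024) + 25 = 625/0.0288 + 25 ≈ 21726.4 mm ≈ 21.73 m.
Near limit Dn = s·(H − f)/(H + s − 2f) = 7780 × (21726.4 − 25) / (21726.4 + 7780 − 2 × 25) = 7780 × 21701.4 / 29456.4 ≈ 5731.8 mm ≈ 5.73 m.

5.73 m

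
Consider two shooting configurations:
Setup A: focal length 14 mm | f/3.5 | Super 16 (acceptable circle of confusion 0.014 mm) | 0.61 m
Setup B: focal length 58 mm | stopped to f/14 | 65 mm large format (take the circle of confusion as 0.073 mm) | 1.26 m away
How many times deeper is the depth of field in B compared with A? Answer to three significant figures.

5.71

Setup A: H = 14²/(3.5×0.014) + 14 ≈ 4014.0 mm; DoF = Df − Dn = 716.80 − 530.90 ≈ 185.90 mm.
Setup B: H = 58²/(14×0.073) + 58 ≈ 3349.6 mm; DoF = Df − Dn = 1984.8 − 923.0 ≈ 1061.8 mm.
Ratio = 1061.8 / 185.90 ≈ 5.71.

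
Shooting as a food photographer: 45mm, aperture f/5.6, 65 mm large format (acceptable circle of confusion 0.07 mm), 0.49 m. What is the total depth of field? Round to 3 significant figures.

Hyperfocal distance H = f²/(N·c) + f = 45²/(5.6 × 0.07) + 45 = 2025/0.392 + 45 ≈ 5210.8 mm ≈ 5.211 m.
Near limit Dn = s·(H − f)/(H + s − 2f) = 490 × (5210.8 − 45) / (5210.8 + 490 − 2 × 45) = 490 × 5165.8 / 5610.8 ≈ 451.138 mm.
Far limit Df = s·(H − f)/(H − s) = 490 × (5210.8 − 45) / (5210.8 − 490) = 490 × 5165.8 / 4720.8 ≈ 536.189 mm.
Depth of field = Df − Dn = 536.189 − 451.138 ≈ 85.051 mm.

85.1 mm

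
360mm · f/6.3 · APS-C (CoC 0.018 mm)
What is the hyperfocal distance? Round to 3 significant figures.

1140 m

Hyperfocal distance H = f²/(N·c) + f = 360²/(6.3 × 0.018) + 360 = 129600/0.1134 + 360 ≈ 1143217.1 mm ≈ 1140 m.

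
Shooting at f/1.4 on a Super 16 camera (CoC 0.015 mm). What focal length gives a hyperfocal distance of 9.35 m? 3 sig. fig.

From H = f²/(N·c) + f, with f ≪ H: f ≈ √(H·N·c) = √(9350 × 1.4 × 0.015) = √196.35 ≈ 14.01 mm.
The +f correction barely moves this — solving exactly, f² + N·c·f − N·c·H = 0 ⇒ f = (−N·c + √((N·c)² + 4·N·c·H))/2 = (−0.021 + √785.40)/2 ≈ 14.002 mm, so f ≈ 14.0 mm.

14.0 mm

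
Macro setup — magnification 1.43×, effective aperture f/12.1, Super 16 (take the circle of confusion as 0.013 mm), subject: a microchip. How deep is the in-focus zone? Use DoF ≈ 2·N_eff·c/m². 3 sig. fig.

0.154 mm

At magnification m, DoF ≈ 2·N_eff·c/m² = 2 × 12.1 × 0.013 / 1.43² = 0.3146 / 2.045 ≈ 0.154 mm.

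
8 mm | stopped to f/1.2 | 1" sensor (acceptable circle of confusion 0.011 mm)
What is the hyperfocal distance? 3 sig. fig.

4.86 m

Hyperfocal distance H = f²/(N·c) + f = 8²/(1.2 × 0.011) + 8 = 64/0.0132 + 8 ≈ 4856.5 mm ≈ 4.86 m.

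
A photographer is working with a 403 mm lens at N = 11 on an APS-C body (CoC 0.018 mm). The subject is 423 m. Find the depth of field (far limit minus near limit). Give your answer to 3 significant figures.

593 m

Hyperfocal distance H = f²/(N·c) + f = 403²/(11 × 0.018) + 403 = 162409/0.198 + 403 ≈ 820650.5 mm ≈ 820.7 m.
Near limit Dn = s·(H − f)/(H + s − 2f) = 423000 × (820650.5 − 403) / (820650.5 + 423000 − 2 × 403) = 423000 × 820247.5 / 1242844.5 ≈ 279170 mm.
Far limit Df = s·(H − f)/(H − s) = 423000 × (820650.5 − 403) / (820650.5 − 423000) = 423000 × 820247.5 / 397650.5 ≈ 872537 mm.
Depth of field = Df − Dn = 872537 − 279170 ≈ 593367 mm ≈ 593 m.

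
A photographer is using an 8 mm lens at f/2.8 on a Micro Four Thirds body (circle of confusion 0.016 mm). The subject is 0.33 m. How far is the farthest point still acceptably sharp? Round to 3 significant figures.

426 mm

Hyperfocal distance H = f²/(N·c) + f = 8²/(2.8 × 0.016) + 8 = 64/0.0448 + 8 ≈ 1436.6 mm ≈ 1.437 m.
Far limit Df = s·(H − f)/(H − s) = 330 × (1436.6 − 8) / (1436.6 − 330) = 330 × 1428.6 / 1106.6 ≈ 426.03 mm.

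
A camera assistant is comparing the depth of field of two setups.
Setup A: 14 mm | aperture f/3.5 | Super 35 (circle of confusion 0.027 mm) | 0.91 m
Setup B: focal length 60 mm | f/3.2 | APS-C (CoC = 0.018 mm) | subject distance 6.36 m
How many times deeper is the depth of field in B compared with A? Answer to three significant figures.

Setup A: H = 14²/(3.5×0.027) + 14 ≈ 2088.1 mm; DoF = Df − Dn = 1602.11 − 635.47 ≈ 966.64 mm.
Setup B: H = 60²/(3.2×0.018) + 60 ≈ 62560.0 mm; DoF = Df − Dn = 7073.0 − 5777.6 ≈ 1295.4 mm.
Ratio = 1295.4 / 966.64 ≈ 1.34.

1.34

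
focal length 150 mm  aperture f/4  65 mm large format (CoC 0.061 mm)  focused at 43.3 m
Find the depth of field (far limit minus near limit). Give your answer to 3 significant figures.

51.9 m

Hyperfocal distance H = f²/(N·c) + f = 150²/(4 × 0.061) + 150 = 22500/0.244 + 150 ≈ 92363.1 mm ≈ 92.36 m.
Near limit Dn = s·(H − f)/(H + s − 2f) = 43300 × (92363.1 − 150) / (92363.1 + 43300 − 2 × 150) = 43300 × 92213.1 / 135363.1 ≈ 29497 mm.
Far limit Df = s·(H − f)/(H − s) = 43300 × (92363.1 − 150) / (92363.1 − 43300) = 43300 × 92213.1 / 49063.1 ≈ 81381 mm.
Depth of field = Df − Dn = 81381 − 29497 ≈ 51884 mm ≈ 51.9 m.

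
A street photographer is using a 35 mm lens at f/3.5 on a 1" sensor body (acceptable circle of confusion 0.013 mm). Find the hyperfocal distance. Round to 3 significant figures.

Hyperfocal distance H = f²/(N·c) + f = 35²/(3.5 × 0.013) + 35 = 1225/0.0455 + 35 ≈ 26958.1 mm ≈ 27.0 m.

27.0 m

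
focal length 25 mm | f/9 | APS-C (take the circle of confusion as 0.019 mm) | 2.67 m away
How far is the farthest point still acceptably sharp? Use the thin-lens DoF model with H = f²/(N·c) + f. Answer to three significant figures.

9.66 m

Hyperfocal distance H = f²/(N·c) + f = 25²/(9 × 0.019) + 25 = 625/0.171 + 25 ≈ 3680.0 mm ≈ 3.680 m.
Far limit Df = s·(H − f)/(H − s) = 2670 × (3680.0 − 25) / (3680.0 − 2670) = 2670 × 3655.0 / 1010.0 ≈ 9662.4 mm ≈ 9.66 m.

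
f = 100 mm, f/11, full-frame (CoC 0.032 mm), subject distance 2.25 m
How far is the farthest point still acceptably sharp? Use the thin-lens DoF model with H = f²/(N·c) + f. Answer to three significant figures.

2.43 m

Hyperfocal distance H = f²/(N·c) + f = 100²/(11 × 0.032) + 100 = 10000/0.352 + 100 ≈ 28509.1 mm ≈ 28.51 m.
Far limit Df = s·(H − f)/(H − s) = 2250 × (28509.1 − 100) / (28509.1 − 2250) = 2250 × 28409.1 / 26259.1 ≈ 2434.2 mm ≈ 2.43 m.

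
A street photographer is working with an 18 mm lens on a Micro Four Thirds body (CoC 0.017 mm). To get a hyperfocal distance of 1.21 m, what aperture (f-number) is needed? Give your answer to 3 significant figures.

f/16

Rearrange H = f²/(N·c) + f for N: N = f² / ((H − f)·c).
N = 18² / ((1210 − 18) × 0.017) = 324 / 20.26 ≈ 16.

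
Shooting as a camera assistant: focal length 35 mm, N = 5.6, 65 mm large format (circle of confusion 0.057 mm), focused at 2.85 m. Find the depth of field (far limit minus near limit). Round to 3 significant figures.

9.05 m

Hyperfocal distance H = f²/(N·c) + f = 35²/(5.6 × 0.057) + 35 = 1225/0.3192 + 35 ≈ 3872.7 mm ≈ 3.873 m.
Near limit Dn = s·(H − f)/(H + s − 2f) = 2850 × (3872.7 − 35) / (3872.7 + 2850 − 2 × 35) = 2850 × 3837.7 / 6652.7 ≈ 1644.1 mm.
Far limit Df = s·(H − f)/(H − s) = 2850 × (3872.7 − 35) / (3872.7 − 2850) = 2850 × 3837.7 / 1022.7 ≈ 10694.5 mm.
Depth of field = Df − Dn = 10694.5 − 1644.1 ≈ 9050.4 mm ≈ 9.05 m.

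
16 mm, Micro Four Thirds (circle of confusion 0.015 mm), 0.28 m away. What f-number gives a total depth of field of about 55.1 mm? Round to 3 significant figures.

Write h = H − f = f²/(N·c). The thin-lens limits are Dn = s·h/(h + (s−f)) and Df = s·h/(h − (s−f)), so DoF = Df − Dn = 2·s·(s−f)·h / (h² − (s−f)²).
That is a quadratic in h: DoF·h² − 2·s·(s−f)·h − DoF·(s−f)² = 0 ⇒ h = (s−f)·(s + √(s² + DoF²)) / DoF = 264 × (280 + √(280² + 55.1²)) / 55.1 = 264 × (280 + 285.370) / 55.1 ≈ 2708.9 mm.
Then N = f²/(c·h) = 16² / (0.015 × 2708.9) = 256 / 40.633 ≈ 6.30.

f/6.30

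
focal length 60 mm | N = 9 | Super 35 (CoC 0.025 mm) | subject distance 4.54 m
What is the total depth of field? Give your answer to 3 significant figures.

2.76 m

Hyperfocal distance H = f²/(N·c) + f = 60²/(9 × 0.025) + 60 = 3600/0.225 + 60 ≈ 16060.0 mm ≈ 16.06 m.
Near limit Dn = s·(H − f)/(H + s − 2f) = 4540 × (16060.0 − 60) / (16060.0 + 4540 − 2 × 60) = 4540 × 16000.0 / 20480.0 ≈ 3546.9 mm.
Far limit Df = s·(H − f)/(H − s) = 4540 × (16060.0 − 60) / (16060.0 − 4540) = 4540 × 16000.0 / 11520.0 ≈ 6305.6 mm.
Depth of field = Df − Dn = 6305.6 − 3546.9 ≈ 2758.7 mm ≈ 2.76 m.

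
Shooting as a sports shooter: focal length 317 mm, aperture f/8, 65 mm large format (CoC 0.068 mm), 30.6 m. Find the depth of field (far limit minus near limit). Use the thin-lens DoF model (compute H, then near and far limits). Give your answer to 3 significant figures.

10.3 m

Hyperfocal distance H = f²/(N·c) + f = 317²/(8 × 0.068) + 317 = 100489/0.544 + 317 ≈ 185039.4 mm ≈ 185.0 m.
Near limit Dn = s·(H − f)/(H + s − 2f) = 30600 × (185039.4 − 317) / (185039.4 + 30600 − 2 × 317) = 30600 × 184722.4 / 215005.4 ≈ 26290 mm.
Far limit Df = s·(H − f)/(H − s) = 30600 × (185039.4 − 317) / (185039.4 − 30600) = 30600 × 184722.4 / 154439.4 ≈ 36600 mm.
Depth of field = Df − Dn = 36600 − 26290 ≈ 10310 mm ≈ 10.3 m.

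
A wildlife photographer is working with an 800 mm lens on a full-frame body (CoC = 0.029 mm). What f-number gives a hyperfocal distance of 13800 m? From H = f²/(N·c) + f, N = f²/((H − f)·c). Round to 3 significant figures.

Rearrange H = f²/(N·c) + f for N: N = f² / ((H − f)·c).
N = 800² / ((13800000 − 800) × 0.029) = 640000 / 400177 ≈ 1.60.

f/1.60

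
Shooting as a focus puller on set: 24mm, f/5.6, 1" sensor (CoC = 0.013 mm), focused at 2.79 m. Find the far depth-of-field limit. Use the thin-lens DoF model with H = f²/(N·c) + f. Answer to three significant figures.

4.29 m

Hyperfocal distance H = f²/(N·c) + f = 24²/(5.6 × 0.013) + 24 = 576/0.0728 + 24 ≈ 7936.1 mm ≈ 7.936 m.
Far limit Df = s·(H − f)/(H − s) = 2790 × (7936.1 − 24) / (7936.1 − 2790) = 2790 × 7912.1 / 5146.1 ≈ 4289.6 mm ≈ 4.29 m.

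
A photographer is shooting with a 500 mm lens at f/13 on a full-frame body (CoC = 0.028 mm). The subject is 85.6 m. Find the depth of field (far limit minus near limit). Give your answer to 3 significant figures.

21.5 m

Hyperfocal distance H = f²/(N·c) + f = 500²/(13 × 0.028) + 500 = 250000/0.364 + 500 ≈ 687313.2 mm ≈ 687.3 m.
Near limit Dn = s·(H − f)/(H + s − 2f) = 85600 × (687313.2 − 500) / (687313.2 + 85600 − 2 × 500) = 85600 × 686813.2 / 771913.2 ≈ 76163 mm.
Far limit Df = s·(H − f)/(H − s) = 85600 × (687313.2 − 500) / (687313.2 − 85600) = 85600 × 686813.2 / 601713.2 ≈ 97706 mm.
Depth of field = Df − Dn = 97706 − 76163 ≈ 21543 mm ≈ 21.5 m.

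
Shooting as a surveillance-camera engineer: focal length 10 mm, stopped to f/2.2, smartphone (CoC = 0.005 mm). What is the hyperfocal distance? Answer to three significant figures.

9.10 m

Hyperfocal distance H = f²/(N·c) + f = 10²/(2.2 × 0.005) + 10 = 100/0.011 + 10 ≈ 9100.9 mm ≈ 9.10 m.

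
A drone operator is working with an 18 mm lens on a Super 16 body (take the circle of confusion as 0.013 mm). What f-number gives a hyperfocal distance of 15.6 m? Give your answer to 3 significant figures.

f/1.60

Rearrange H = f²/(N·c) + f for N: N = f² / ((H − f)·c).
N = 18² / ((15600 − 18) × 0.013) = 324 / 202.6 ≈ 1.60.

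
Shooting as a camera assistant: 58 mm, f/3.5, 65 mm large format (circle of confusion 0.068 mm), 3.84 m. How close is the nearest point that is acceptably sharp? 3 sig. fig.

Hyperfocal distance H = f²/(N·c) + f = 58²/(3.5 × 0.068) + 58 = 3364/0.238 + 58 ≈ 14192.5 mm ≈ 14.19 m.
Near limit Dn = s·(H − f)/(H + s − 2f) = 3840 × (14192.5 − 58) / (14192.5 + 3840 − 2 × 58) = 3840 × 14134.5 / 17916.5 ≈ 3029.4 mm ≈ 3.03 m.

3.03 m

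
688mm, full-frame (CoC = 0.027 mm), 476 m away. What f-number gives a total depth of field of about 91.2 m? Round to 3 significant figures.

f/3.50

Write h = H − f = f²/(N·c). The thin-lens limits are Dn = s·h/(h + (s−f)) and Df = s·h/(h − (s−f)), so DoF = Df − Dn = 2·s·(s−f)·h / (h² − (s−f)²).
That is a quadratic in h: DoF·h² − 2·s·(s−f)·h − DoF·(s−f)² = 0 ⇒ h = (s−f)·(s + √(s² + DoF²)) / DoF = 475312 × (476000 + √(476000² + 91200²)) / 91200 = 475312 × (476000 + 484658) / 91200 ≈ 5006714 mm.
Then N = f²/(c·h) = 688² / (0.027 × 5006714) = 473344 / 135181 ≈ 3.50.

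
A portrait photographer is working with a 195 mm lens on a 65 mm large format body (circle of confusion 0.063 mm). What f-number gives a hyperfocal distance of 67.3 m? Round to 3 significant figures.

Rearrange H = f²/(N·c) + f for N: N = f² / ((H − f)·c).
N = 195² / ((67300 − 195) × 0.063) = 38025 / 4228 ≈ 8.99.

f/8.99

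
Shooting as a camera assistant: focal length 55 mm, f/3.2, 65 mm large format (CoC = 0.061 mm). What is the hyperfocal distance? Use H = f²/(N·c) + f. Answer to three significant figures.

Hyperfocal distance H = f²/(N·c) + f = 55²/(3.2 × 0.061) + 55 = 3025/0.1952 + 55 ≈ 15551.9 mm ≈ 15.6 m.

15.6 m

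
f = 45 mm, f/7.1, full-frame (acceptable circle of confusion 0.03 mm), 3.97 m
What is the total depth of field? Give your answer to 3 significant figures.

3.95 m

Hyperfocal distance H = f²/(N·c) + f = 45²/(7.1 × 0.03) + 45 = 2025/0.213 + 45 ≈ 9552.0 mm ≈ 9.552 m.
Near limit Dn = s·(H − f)/(H + s − 2f) = 3970 × (9552.0 − 45) / (9552.0 + 3970 − 2 × 45) = 3970 × 9507.0 / 13432.0 ≈ 2809.9 mm.
Far limit Df = s·(H − f)/(H − s) = 3970 × (9552.0 − 45) / (9552.0 − 3970) = 3970 × 9507.0 / 5582.0 ≈ 6761.5 mm.
Depth of field = Df − Dn = 6761.5 − 2809.9 ≈ 3951.6 mm ≈ 3.95 m.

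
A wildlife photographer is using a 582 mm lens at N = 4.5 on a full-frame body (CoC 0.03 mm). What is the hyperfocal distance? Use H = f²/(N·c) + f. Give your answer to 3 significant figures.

Hyperfocal distance H = f²/(N·c) + f = 582²/(4.5 × 0.03) + 582 = 338724/0.135 + 582 ≈ 2509648.7 mm ≈ 2510 m.

2510 m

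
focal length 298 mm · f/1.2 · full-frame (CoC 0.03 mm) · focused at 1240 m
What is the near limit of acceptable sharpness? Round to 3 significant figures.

825 m

Hyperfocal distance H = f²/(N·c) + f = 298²/(1.2 × 0.03) + 298 = 88804/0.036 + 298 ≈ 2467075.8 mm ≈ 2467 m.
Near limit Dn = s·(H − f)/(H + s − 2f) = 1240000 × (2467075.8 − 298) / (2467075.8 + 1240000 − 2 × 298) = 1240000 × 2466777.8 / 3706479.8 ≈ 825259 mm ≈ 825 m.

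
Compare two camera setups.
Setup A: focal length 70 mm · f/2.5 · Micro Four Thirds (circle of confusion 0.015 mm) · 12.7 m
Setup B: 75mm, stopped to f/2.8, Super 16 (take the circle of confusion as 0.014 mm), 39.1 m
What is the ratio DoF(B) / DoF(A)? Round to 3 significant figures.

9.27

Setup A: H = 70²/(2.5×0.015) + 70 ≈ 130736.7 mm; DoF = Df − Dn = 14058.9 − 11580.6 ≈ 2478.3 mm.
Setup B: H = 75²/(2.8×0.014) + 75 ≈ 143569.9 mm; DoF = Df − Dn = 53706 − 30740 ≈ 22966 mm.
Ratio = 22966 / 2478.3 ≈ 9.27.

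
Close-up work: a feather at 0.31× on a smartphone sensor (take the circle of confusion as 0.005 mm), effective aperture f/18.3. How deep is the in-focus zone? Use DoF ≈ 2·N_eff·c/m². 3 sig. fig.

1.90 mm

At magnification m, DoF ≈ 2·N_eff·c/m² = 2 × 18.3 × 0.005 / 0.31² = 0.183 / 0.0961 ≈ 1.9 mm.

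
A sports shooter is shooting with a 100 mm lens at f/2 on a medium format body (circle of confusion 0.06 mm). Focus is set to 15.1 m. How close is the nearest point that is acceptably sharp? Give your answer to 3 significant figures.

12.8 m

Hyperfocal distance H = f²/(N·c) + f = 100²/(2 × 0.06) + 100 = 10000/0.12 + 100 ≈ 83433.3 mm ≈ 83.43 m.
Near limit Dn = s·(H − f)/(H + s − 2f) = 15100 × (83433.3 − 100) / (83433.3 + 15100 − 2 × 100) = 15100 × 83333.3 / 98333.3 ≈ 12797 mm ≈ 12.8 m.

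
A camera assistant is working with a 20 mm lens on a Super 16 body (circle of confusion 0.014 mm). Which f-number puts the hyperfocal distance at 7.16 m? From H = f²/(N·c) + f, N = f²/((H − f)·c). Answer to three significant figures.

f/4

Rearrange H = f²/(N·c) + f for N: N = f² / ((H − f)·c).
N = 20² / ((7160 − 20) × 0.014) = 400 / 99.96 ≈ 4.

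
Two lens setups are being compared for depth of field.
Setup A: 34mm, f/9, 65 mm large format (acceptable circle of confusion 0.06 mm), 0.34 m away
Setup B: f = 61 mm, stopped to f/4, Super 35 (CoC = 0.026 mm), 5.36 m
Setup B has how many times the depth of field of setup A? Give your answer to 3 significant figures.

Setup A: H = 34²/(9×0.06) + 34 ≈ 2174.7 mm; DoF = Df − Dn = 396.706 − 297.478 ≈ 99.228 mm.
Setup B: H = 61²/(4×0.026) + 61 ≈ 35839.8 mm; DoF = Df − Dn = 6291.8 − 4668.6 ≈ 1623.2 mm.
Ratio = 1623.2 / 99.228 ≈ 16.4.

16.4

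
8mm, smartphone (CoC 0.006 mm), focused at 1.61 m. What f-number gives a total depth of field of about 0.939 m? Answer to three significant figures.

Write h = H − f = f²/(N·c). The thin-lens limits are Dn = s·h/(h + (s−f)) and Df = s·h/(h − (s−f)), so DoF = Df − Dn = 2·s·(s−f)·h / (h² − (s−f)²).
That is a quadratic in h: DoF·h² − 2·s·(s−f)·h − DoF·(s−f)² = 0 ⇒ h = (s−f)·(s + √(s² + DoF²)) / DoF = 1602 × (1610 + √(1610² + 939²)) / 939 = 1602 × (1610 + 1863.82) / 939 ≈ 5926.6 mm.
Then N = f²/(c·h) = 8² / (0.006 × 5926.6) = 64 / 35.559 ≈ 1.80.

f/1.80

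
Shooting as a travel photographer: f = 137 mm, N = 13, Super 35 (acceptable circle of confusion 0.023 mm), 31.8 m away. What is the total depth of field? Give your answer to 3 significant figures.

Hyperfocal distance H = f²/(N·c) + f = 137²/(13 × 0.023) + 137 = 18769/0.299 + 137 ≈ 62909.6 mm ≈ 62.91 m.
Near limit Dn = s·(H − f)/(H + s − 2f) = 31800 × (62909.6 − 137) / (62909.6 + 31800 − 2 × 137) = 31800 × 62772.6 / 94435.6 ≈ 21138 mm.
Far limit Df = s·(H − f)/(H − s) = 31800 × (62909.6 − 137) / (62909.6 − 31800) = 31800 × 62772.6 / 31109.6 ≈ 64166 mm.
Depth of field = Df − Dn = 64166 − 21138 ≈ 43028 mm ≈ 43.0 m.

43.0 m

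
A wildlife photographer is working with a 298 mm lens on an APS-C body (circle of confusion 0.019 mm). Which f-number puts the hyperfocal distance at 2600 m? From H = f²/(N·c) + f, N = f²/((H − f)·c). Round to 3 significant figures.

Rearrange H = f²/(N·c) + f for N: N = f² / ((H − f)·c).
N = 298² / ((2600000 − 298) × 0.019) = 88804 / 49394 ≈ 1.80.

f/1.80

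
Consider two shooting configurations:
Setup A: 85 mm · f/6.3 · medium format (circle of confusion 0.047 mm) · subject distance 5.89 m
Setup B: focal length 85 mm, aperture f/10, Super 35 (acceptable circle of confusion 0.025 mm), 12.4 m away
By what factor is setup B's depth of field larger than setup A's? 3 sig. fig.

4.35

Setup A: H = 85²/(6.3×0.047) + 85 ≈ 24485.5 mm; DoF = Df − Dn = 7728.7 − 4758.0 ≈ 2970.7 mm.
Setup B: H = 85²/(10×0.025) + 85 ≈ 28985.0 mm; DoF = Df − Dn = 21607 − 8695 ≈ 12912 mm.
Ratio = 12912 / 2970.7 ≈ 4.35.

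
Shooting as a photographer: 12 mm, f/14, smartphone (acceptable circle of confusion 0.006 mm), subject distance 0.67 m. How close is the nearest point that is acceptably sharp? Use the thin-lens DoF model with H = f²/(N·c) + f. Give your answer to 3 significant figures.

484 mm

Hyperfocal distance H = f²/(N·c) + f = 12²/(14 × 0.006) + 12 = 144/0.084 + 12 ≈ 1726.3 mm ≈ 1.726 m.
Near limit Dn = s·(H − f)/(H + s − 2f) = 670 × (1726.3 − 12) / (1726.3 + 670 − 2 × 12) = 670 × 1714.3 / 2372.3 ≈ 484.16 mm.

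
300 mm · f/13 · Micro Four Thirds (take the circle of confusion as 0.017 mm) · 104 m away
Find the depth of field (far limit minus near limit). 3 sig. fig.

56.6 m

Hyperfocal distance H = f²/(N·c) + f = 300²/(13 × 0.017) + 300 = 90000/0.221 + 300 ≈ 407539.8 mm ≈ 407.5 m.
Near limit Dn = s·(H − f)/(H + s − 2f) = 104000 × (407539.8 − 300) / (407539.8 + 104000 − 2 × 300) = 104000 × 407239.8 / 510939.8 ≈ 82892 mm.
Far limit Df = s·(H − f)/(H − s) = 104000 × (407539.8 − 300) / (407539.8 − 104000) = 104000 × 407239.8 / 303539.8 ≈ 139530 mm.
Depth of field = Df − Dn = 139530 − 82892 ≈ 56638 mm ≈ 56.6 m.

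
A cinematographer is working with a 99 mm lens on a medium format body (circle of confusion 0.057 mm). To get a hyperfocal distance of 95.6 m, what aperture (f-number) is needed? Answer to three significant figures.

Rearrange H = f²/(N·c) + f for N: N = f² / ((H − f)·c).
N = 99² / ((95600 − 99) × 0.057) = 9801 / 5444 ≈ 1.80.

f/1.80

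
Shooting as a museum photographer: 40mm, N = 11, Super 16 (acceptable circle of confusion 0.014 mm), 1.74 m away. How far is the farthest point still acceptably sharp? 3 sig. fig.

2.08 m

Hyperfocal distance H = f²/(N·c) + f = 40²/(11 × 0.014) + 40 = 1600/0.154 + 40 ≈ 10429.6 mm ≈ 10.43 m.
Far limit Df = s·(H − f)/(H − s) = 1740 × (10429.6 − 40) / (10429.6 − 1740) = 1740 × 10389.6 / 8689.6 ≈ 2080.4 mm ≈ 2.08 m.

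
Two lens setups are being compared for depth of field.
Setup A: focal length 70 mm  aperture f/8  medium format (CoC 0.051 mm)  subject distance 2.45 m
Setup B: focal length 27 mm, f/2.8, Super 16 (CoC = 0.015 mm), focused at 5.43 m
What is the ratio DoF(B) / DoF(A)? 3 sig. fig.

3.70

Setup A: H = 70²/(8×0.051) + 70 ≈ 12079.8 mm; DoF = Df − Dn = 3055.5 − 2044.8 ≈ 1010.7 mm.
Setup B: H = 27²/(2.8×0.015) + 27 ≈ 17384.1 mm; DoF = Df − Dn = 7884.2 − 4141.0 ≈ 3743.2 mm.
Ratio = 3743.2 / 1010.7 ≈ 3.70.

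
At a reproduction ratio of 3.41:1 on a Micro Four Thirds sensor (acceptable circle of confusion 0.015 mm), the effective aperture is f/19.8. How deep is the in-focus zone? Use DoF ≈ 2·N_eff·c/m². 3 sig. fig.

At magnification m, DoF ≈ 2·N_eff·c/m² = 2 × 19.8 × 0.015 / 3.41² = 0.594 / 11.63 ≈ 0.0511 mm.

0.0511 mm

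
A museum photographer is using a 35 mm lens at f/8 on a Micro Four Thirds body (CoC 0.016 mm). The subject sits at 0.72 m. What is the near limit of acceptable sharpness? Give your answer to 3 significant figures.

0.672 m

Hyperfocal distance H = f²/(N·c) + f = 35²/(8 × 0.016) + 35 = 1225/0.128 + 35 ≈ 9605.3 mm ≈ 9.605 m.
Near limit Dn = s·(H − f)/(H + s − 2f) = 720 × (9605.3 − 35) / (9605.3 + 720 − 2 × 35) = 720 × 9570.3 / 10255.3 ≈ 671.91 mm ≈ 0.672 m.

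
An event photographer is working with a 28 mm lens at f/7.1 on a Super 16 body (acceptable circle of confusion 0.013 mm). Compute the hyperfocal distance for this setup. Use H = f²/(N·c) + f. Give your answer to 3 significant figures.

8.52 m

Hyperfocal distance H = f²/(N·c) + f = 28²/(7.1 × 0.013) + 28 = 784/0.0923 + 28 ≈ 8522.0 mm ≈ 8.52 m.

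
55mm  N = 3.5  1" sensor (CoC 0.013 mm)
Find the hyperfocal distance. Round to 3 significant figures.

Hyperfocal distance H = f²/(N·c) + f = 55²/(3.5 × 0.013) + 55 = 3025/0.0455 + 55 ≈ 66538.5 mm ≈ 66.5 m.

66.5 m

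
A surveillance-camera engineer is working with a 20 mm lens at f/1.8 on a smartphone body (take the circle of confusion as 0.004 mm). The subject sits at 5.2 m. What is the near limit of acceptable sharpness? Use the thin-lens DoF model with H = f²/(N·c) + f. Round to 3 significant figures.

4.76 m

Hyperfocal distance H = f²/(N·c) + f = 20²/(1.8 × 0.004) + 20 = 400/0.0072 + 20 ≈ 55575.6 mm ≈ 55.58 m.
Near limit Dn = s·(H − f)/(H + s − 2f) = 5200 × (55575.6 − 20) / (55575.6 + 5200 − 2 × 20) = 5200 × 55555.6 / 60735.6 ≈ 4756.5 mm ≈ 4.76 m.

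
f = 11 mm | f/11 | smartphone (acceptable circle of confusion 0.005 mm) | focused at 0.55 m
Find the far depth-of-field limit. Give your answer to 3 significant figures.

0.728 m

Hyperfocal distance H = f²/(N·c) + f = 11²/(11 × 0.005) + 11 = 121/0.055 + 11 ≈ 2211.0 mm ≈ 2.211 m.
Far limit Df = s·(H − f)/(H − s) = 550 × (2211.0 − 11) / (2211.0 − 550) = 550 × 2200.0 / 1661.0 ≈ 728.48 mm ≈ 0.728 m.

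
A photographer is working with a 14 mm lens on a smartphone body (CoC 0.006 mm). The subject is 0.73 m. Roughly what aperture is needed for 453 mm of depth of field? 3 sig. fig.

f/13

Write h = H − f = f²/(N·c). The thin-lens limits are Dn = s·h/(h + (s−f)) and Df = s·h/(h − (s−f)), so DoF = Df − Dn = 2·s·(s−f)·h / (h² − (s−f)²).
That is a quadratic in h: DoF·h² − 2·s·(s−f)·h − DoF·(s−f)² = 0 ⇒ h = (s−f)·(s + √(s² + DoF²)) / DoF = 716 × (730 + √(730² + 453²)) / 453 = 716 × (730 + 859.133) / 453 ≈ 2511.7 mm.
Then N = f²/(c·h) = 14² / (0.006 × 2511.7) = 196 / 15.070 ≈ 13.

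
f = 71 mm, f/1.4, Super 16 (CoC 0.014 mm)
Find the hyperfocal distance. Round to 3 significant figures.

Hyperfocal distance H = f²/(N·c) + f = 71²/(1.4 × 0.014) + 71 = 5041/0.0196 + 71 ≈ 257264.9 mm ≈ 257 m.

257 m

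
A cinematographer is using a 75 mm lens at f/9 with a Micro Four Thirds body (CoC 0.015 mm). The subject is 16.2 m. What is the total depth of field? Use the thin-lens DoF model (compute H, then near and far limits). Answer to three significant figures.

14.7 m

Hyperfocal distance H = f²/(N·c) + f = 75²/(9 × 0.015) + 75 = 5625/0.135 + 75 ≈ 41741.7 mm ≈ 41.74 m.
Near limit Dn = s·(H − f)/(H + s − 2f) = 16200 × (41741.7 − 75) / (41741.7 + 16200 − 2 × 75) = 16200 × 41666.7 / 57791.7 ≈ 11680 mm.
Far limit Df = s·(H − f)/(H − s) = 16200 × (41741.7 − 75) / (41741.7 − 16200) = 16200 × 41666.7 / 25541.7 ≈ 26427 mm.
Depth of field = Df − Dn = 26427 − 11680 ≈ 14747 mm ≈ 14.7 m.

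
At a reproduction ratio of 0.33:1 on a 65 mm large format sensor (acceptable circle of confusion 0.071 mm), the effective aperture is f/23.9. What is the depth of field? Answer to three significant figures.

At magnification m, DoF ≈ 2·N_eff·c/m² = 2 × 23.9 × 0.071 / 0.33² = 3.394 / 0.1089 ≈ 31.2 mm.

31.2 mm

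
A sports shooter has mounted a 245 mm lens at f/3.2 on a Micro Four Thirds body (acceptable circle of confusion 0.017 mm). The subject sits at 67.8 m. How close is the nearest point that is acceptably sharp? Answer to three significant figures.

63.9 m

Hyperfocal distance H = f²/(N·c) + f = 245²/(3.2 × 0.017) + 245 = 60025/0.0544 + 245 ≈ 1103645.7 mm ≈ 1104 m.
Near limit Dn = s·(H − f)/(H + s − 2f) = 67800 × (1103645.7 − 245) / (1103645.7 + 67800 − 2 × 245) = 67800 × 1103400.7 / 1170955.7 ≈ 63888 mm ≈ 63.9 m.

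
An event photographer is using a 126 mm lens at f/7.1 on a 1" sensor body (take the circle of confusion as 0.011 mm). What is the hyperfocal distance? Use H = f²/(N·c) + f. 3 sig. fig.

Hyperfocal distance H = f²/(N·c) + f = 126²/(7.1 × 0.011) + 126 = 15876/0.0781 + 126 ≈ 203403.8 mm ≈ 203 m.

203 m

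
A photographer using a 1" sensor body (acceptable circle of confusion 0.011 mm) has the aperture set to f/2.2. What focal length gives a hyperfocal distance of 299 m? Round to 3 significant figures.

85.1 mm

From H = f²/(N·c) + f, with f ≪ H: f ≈ √(H·N·c) = √(299000 × 2.2 × 0.011) = √7235.8 ≈ 85.06 mm.
The +f correction barely moves this — solving exactly, f² + N·c·f − N·c·H = 0 ⇒ f = (−N·c + √((N·c)² + 4·N·c·H))/2 = (−0.0242 + √28943)/2 ≈ 85.051 mm, so f ≈ 85.1 mm.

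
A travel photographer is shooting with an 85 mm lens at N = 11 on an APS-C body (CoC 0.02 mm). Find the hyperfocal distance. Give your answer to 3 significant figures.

32.9 m

Hyperfocal distance H = f²/(N·c) + f = 85²/(11 × 0.02) + 85 = 7225/0.22 + 85 ≈ 32925.9 mm ≈ 32.9 m.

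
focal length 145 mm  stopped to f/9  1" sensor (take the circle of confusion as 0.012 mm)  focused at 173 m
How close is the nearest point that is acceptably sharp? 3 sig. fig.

91.6 m

Hyperfocal distance H = f²/(N·c) + f = 145²/(9 × 0.012) + 145 = 21025/0.108 + 145 ≈ 194820.9 mm ≈ 194.8 m.
Near limit Dn = s·(H − f)/(H + s − 2f) = 173000 × (194820.9 − 145) / (194820.9 + 173000 − 2 × 145) = 173000 × 194675.9 / 367530.9 ≈ 91636 mm ≈ 91.6 m.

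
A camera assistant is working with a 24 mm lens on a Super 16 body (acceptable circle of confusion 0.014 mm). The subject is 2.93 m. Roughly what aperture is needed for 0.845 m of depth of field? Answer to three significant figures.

Write h = H − f = f²/(N·c). The thin-lens limits are Dn = s·h/(h + (s−f)) and Df = s·h/(h − (s−f)), so DoF = Df − Dn = 2·s·(s−f)·h / (h² − (s−f)²).
That is a quadratic in h: DoF·h² − 2·s·(s−f)·h − DoF·(s−f)² = 0 ⇒ h = (s−f)·(s + √(s² + DoF²)) / DoF = 2906 × (2930 + √(2930² + 845²)) / 845 = 2906 × (2930 + 3049.41) / 845 ≈ 20564 mm.
Then N = f²/(c·h) = 24² / (0.014 × 20564) = 576 / 287.89 ≈ 2.00.

f/2.00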